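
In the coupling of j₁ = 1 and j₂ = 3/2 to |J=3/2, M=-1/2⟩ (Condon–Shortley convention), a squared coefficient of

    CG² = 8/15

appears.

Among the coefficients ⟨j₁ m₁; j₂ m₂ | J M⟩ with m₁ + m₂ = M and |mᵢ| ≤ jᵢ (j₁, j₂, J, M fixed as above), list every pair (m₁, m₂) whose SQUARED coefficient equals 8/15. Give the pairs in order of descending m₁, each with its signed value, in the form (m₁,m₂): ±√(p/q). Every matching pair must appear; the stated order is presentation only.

(-1,1/2): −√(8/15)

Admissible pairs with m₁+m₂ = M = -1/2: (-1,1/2), (0,-1/2), (1,-3/2)
  (m₁,m₂)=(1,-3/2): CG² = 2/5, CG = +√(2/5)
  (m₁,m₂)=(0,-1/2): CG² = 1/15, CG = +√(1/15)
  (m₁,m₂)=(-1,1/2): CG² = 8/15, CG = −√(8/15)   ← matches the target
Pairs with CG² = 8/15: (-1,1/2): −√(8/15)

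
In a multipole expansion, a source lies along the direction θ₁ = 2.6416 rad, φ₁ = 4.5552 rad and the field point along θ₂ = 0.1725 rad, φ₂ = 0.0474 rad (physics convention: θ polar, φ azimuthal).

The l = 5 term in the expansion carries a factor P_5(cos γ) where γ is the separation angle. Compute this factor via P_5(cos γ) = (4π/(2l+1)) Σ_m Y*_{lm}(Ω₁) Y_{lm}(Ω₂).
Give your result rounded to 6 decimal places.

Term-by-term m-sum for l=5 (normalisation 4π/11 = 1.142397):
  term(m=-5) = (-0.000001, -0.000000)   from Y*(Ω₁)=(-0.008317, -0.008307), Y(Ω₂)=(0.000067, -0.000016)
  term(m=-4) = (-0.000058, 0.000062)   from Y*(Ω₁)=(-0.055032, 0.040020), Y(Ω₂)=(0.001233, -0.000237)
  term(m=-3) = (0.001762, 0.002501)   from Y*(Ω₁)=(0.102716, 0.201427), Y(Ω₂)=(0.013395, -0.001918)
  term(m=-2) = (0.038648, -0.016760)   from Y*(Ω₁)=(0.426025, -0.138527), Y(Ω₂)=(0.093611, -0.008901)
  term(m=-1) = (-0.032985, -0.158969)   from Y*(Ω₁)=(-0.064270, -0.405496), Y(Ω₂)=(0.395007, -0.018737)
  term(m=+0) = (0.116865, 0.000000)   from Y*(Ω₁)=(0.158369, -0.000000), Y(Ω₂)=(0.737926, 0.000000)
  term(m=+1) = (-0.032985, 0.158969)   from Y*(Ω₁)=(0.064270, -0.405496), Y(Ω₂)=(-0.395007, -0.018737)
  term(m=+2) = (0.038648, 0.016760)   from Y*(Ω₁)=(0.426025, 0.138527), Y(Ω₂)=(0.093611, 0.008901)
  term(m=+3) = (0.001762, -0.002501)   from Y*(Ω₁)=(-0.102716, 0.201427), Y(Ω₂)=(-0.013395, -0.001918)
  term(m=+4) = (-0.000058, -0.000062)   from Y*(Ω₁)=(-0.055032, -0.040020), Y(Ω₂)=(0.001233, 0.000237)
  term(m=+5) = (-0.000001, 0.000000)   from Y*(Ω₁)=(0.008317, -0.008307), Y(Ω₂)=(-0.000067, -0.000016)
Total Σ_m = (0.131597, -0.000000). Multiply by 1.142397: (0.150336, -0.000000). P_5(cos γ) = 0.150336

0.150336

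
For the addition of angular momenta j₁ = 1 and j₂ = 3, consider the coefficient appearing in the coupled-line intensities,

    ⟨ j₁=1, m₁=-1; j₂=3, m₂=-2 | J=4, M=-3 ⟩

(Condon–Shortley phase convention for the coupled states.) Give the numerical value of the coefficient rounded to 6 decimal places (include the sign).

j₁+j₂−J=0  J+j₁−j₂=2  J−j₁+j₂=6  j₁+j₂+J+1=9
(j₁±m₁, j₂±m₂, J±M) = (0,2,1,5,1,7)
P² = 43200
sum k=0..0:
  [0] +1/240 = 1/240
S = 1/240
C² = P²·S² = 3/4 ; C = +0.866025

+0.866025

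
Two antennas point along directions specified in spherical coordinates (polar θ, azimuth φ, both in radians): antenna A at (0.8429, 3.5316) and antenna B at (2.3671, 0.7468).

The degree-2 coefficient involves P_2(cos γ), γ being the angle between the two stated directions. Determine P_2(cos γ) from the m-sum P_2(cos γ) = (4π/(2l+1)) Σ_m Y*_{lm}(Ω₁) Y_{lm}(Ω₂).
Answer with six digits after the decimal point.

Addition theorem: P_2(cos γ) = (4π/5) Σ_m Y*_{lm}(Ω₁) Y_{lm}(Ω₂), m = −2…2:
  term(m=-2) = 0.03075 - 0.02662j   from Y*(Ω₁)=0.15306 + 0.15142j, Y(Ω₂)=0.01457 - 0.18836j
  term(m=-1) = 0.13885 - 0.05176j   from Y*(Ω₁)=-0.35491 - 0.14589j, Y(Ω₂)=-0.28341 + 0.26233j
  term(m=+0) = 0.01737 + 0.00000j   from Y*(Ω₁)=0.10341 + 0.00000j, Y(Ω₂)=0.16801 + 0.00000j
  term(m=+1) = 0.13885 + 0.05176j   from Y*(Ω₁)=0.35491 - 0.14589j, Y(Ω₂)=0.28341 + 0.26233j
  term(m=+2) = 0.03075 + 0.02662j   from Y*(Ω₁)=0.15306 - 0.15142j, Y(Ω₂)=0.01457 + 0.18836j
Total Σ_m = 0.35659 - 0.00000j. Multiply by 2.513274: 0.89620 - 0.00000j. P_2(cos γ) = 0.896198

0.896198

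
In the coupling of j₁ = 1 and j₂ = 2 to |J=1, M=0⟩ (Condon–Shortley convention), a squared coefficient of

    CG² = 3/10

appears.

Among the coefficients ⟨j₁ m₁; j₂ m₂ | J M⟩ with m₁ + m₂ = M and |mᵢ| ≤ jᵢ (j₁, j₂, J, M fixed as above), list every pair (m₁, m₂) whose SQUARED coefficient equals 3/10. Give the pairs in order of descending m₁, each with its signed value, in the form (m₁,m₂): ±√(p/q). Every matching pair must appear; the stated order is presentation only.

Admissible pairs with m₁+m₂ = M = 0: (-1,1), (0,0), (1,-1)
  (m₁,m₂)=(1,-1): CG² = 3/10, CG = +√(3/10)   ← matches the target
  (m₁,m₂)=(0,0): CG² = 2/5, CG = −√(2/5)
  (m₁,m₂)=(-1,1): CG² = 3/10, CG = +√(3/10)   ← matches the target
Pairs with CG² = 3/10: (1,-1): +√(3/10); (-1,1): +√(3/10)

(1,-1): +√(3/10); (-1,1): +√(3/10)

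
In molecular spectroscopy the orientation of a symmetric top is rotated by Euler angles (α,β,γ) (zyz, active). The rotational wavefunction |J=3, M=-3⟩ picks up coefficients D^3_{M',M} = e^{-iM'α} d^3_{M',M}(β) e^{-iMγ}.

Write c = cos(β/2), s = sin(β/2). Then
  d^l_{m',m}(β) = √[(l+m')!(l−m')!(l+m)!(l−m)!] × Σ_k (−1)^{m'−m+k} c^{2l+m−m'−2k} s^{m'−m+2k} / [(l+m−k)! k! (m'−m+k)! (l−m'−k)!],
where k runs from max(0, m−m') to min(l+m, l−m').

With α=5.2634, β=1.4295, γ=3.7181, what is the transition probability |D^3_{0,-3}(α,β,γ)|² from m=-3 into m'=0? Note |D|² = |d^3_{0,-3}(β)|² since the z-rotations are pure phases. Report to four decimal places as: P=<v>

Split into d^3_{0,-3}(β=1.4295) × two z-phases.
c=cos(1.429500/2)=0.755257, s=sin(1.429500/2)=0.655429; N=√[6·6·1·720]=160.996894
The bounds max(0,m−m')=0 and min(l+m,l−m')=0 give 1 term
  k=0: (−1)^3·160.9969/(36)·0.7553^3·0.6554^3 = -0.542470
d^3_{0,-3}(1.4295) = -0.542470
|D^3_{0,-3}|² = |d^3_{0,-3}(β)|² = (-0.542470)² = 0.294274 (the z-rotation phases have unit modulus)

P=0.2943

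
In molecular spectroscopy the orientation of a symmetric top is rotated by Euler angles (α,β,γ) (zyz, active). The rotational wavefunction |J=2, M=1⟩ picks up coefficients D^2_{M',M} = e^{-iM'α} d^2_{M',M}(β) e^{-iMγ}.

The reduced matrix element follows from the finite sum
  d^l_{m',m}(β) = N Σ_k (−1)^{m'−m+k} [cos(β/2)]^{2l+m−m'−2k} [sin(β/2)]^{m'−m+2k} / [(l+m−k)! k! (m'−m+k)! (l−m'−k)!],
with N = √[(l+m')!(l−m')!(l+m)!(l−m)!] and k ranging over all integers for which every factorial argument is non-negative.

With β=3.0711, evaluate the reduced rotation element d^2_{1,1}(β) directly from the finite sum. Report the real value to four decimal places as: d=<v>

d^2_{1,1}(β=3.0711) via the finite sum:
With c≡cos(β/2)=0.035239 and s≡sin(β/2)=0.999379, N=[6·1·6·1]^{1/2}=6.000000
The bounds max(0,m−m')=0 and min(l+m,l−m')=1 give 2 terms
  k=0: (−1)^0·6.0000/(6)·0.0352^4·0.9994^0 = +0.000002
  k=1: (−1)^1·6.0000/(2)·0.0352^2·0.9994^2 = -0.003721
d^2_{1,1}(3.0711) = +0.000002 -0.003721 = -0.003719

d=-0.0037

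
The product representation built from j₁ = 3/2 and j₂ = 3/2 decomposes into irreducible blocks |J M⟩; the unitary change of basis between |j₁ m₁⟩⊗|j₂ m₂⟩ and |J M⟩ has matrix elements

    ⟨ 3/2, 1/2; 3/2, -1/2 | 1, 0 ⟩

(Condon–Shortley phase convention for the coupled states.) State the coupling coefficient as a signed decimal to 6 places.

-0.223607

j₁+j₂−J=2  J+j₁−j₂=1  J−j₁+j₂=1  j₁+j₂+J+1=5
(j₁±m₁, j₂±m₂, J±M) = (2,1,1,2,1,1)
P² = 1/5
sum k=0..1:
  [0] +1/2 = 1/2
  [1] −1/1 = -1
S = -1/2
C² = P²·S² = 1/20 ; C = -0.223607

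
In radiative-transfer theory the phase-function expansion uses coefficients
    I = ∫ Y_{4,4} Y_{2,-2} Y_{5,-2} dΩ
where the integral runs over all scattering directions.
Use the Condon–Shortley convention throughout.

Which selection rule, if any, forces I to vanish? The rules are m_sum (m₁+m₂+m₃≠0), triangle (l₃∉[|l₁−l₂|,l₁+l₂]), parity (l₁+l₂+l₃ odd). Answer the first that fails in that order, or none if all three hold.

parity

azimuthal sum: 4 − 2 − 2 = 0  ✓
2 ≤ 5 ≤ 6 (triangle on l)  ✓
L = 4 + 2 + 5 = 11 (odd)  ✗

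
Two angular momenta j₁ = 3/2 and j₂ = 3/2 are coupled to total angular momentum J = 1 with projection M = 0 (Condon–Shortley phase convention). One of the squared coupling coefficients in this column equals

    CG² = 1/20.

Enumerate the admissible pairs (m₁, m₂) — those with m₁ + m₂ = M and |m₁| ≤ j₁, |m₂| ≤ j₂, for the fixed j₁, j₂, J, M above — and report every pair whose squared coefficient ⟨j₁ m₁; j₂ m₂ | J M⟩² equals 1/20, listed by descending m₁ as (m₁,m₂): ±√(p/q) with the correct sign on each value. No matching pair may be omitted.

(1/2,-1/2): −√(1/20); (-1/2,1/2): −√(1/20)

Admissible pairs with m₁+m₂ = M = 0: (-3/2,3/2), (-1/2,1/2), (1/2,-1/2), (3/2,-3/2)
  (m₁,m₂)=(3/2,-3/2): CG² = 9/20, CG = +√(9/20)
  (m₁,m₂)=(1/2,-1/2): CG² = 1/20, CG = −√(1/20)   ← matches the target
  (m₁,m₂)=(-1/2,1/2): CG² = 1/20, CG = −√(1/20)   ← matches the target
  (m₁,m₂)=(-3/2,3/2): CG² = 9/20, CG = +√(9/20)
Pairs with CG² = 1/20: (1/2,-1/2): −√(1/20); (-1/2,1/2): −√(1/20)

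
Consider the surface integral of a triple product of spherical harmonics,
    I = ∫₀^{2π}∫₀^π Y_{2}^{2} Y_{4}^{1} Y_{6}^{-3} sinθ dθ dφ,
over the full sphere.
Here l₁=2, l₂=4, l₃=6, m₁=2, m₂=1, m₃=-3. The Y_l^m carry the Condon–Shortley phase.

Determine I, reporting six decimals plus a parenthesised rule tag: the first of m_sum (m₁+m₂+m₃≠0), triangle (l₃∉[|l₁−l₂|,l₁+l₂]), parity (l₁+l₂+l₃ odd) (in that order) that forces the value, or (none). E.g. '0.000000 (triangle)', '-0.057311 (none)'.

-0.178526 (none)

Rules hold: Σm=0, L=12 even, 2≤6≤6.
N = 5·9·13 = 585
Δ = 0!·4!·8!/13! = 1/6435
Racah Σ t=0..0: t=0:+1/2304 = 1/2304
⇒ 3j(2 4 6; 0 0 0)² = 5/143, sgn +1
Racah Σ t=0..0: t=0:+1/17280 = 1/17280
⇒ 3j(2 4 6; 2 1 -3)² = 14/715, sgn -1
4πI² = N·(3j₀)²·(3jₘ)² = 630/1573
I = -1·√(0.400509/4π) = -0.17852580
No selection rule forces the value: the integral is nonzero (none).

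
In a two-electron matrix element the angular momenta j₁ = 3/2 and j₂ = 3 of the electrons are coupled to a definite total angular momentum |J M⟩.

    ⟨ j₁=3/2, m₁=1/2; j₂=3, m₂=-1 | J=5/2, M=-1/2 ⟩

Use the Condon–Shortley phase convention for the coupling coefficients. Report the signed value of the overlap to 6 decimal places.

√[6·2!1!4!/8! · 2!1!2!4!2!3!] = √(288/35)
  +(−1)^0/∏(0,2,1,2,0,2)! = 1/8  (running 1/8)
  +(−1)^1/∏(1,1,0,1,1,3)! = -1/6  (running -1/24)
⟨..|..⟩ = √(288/35)·(-1/24) = -0.119523

-0.119523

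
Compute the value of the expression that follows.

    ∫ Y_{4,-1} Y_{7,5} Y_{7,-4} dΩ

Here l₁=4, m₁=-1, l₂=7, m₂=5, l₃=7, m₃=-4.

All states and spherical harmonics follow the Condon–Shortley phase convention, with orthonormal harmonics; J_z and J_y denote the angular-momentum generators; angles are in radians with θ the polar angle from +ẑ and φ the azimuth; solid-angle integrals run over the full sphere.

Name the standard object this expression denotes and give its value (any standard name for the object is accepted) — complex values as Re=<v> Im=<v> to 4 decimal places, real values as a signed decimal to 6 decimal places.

This is a Gaunt coefficient — the integral of a triple product of spherical harmonics over the sphere.
Rules hold: Σm=0, L=18 even, 3≤7≤11.
N = 9·15·15 = 2025
Δ = 4!·4!·10!/19! = 1/58198140
Racah Σ t=0..4: t=0:+1/17418240 t=1:−1/622080 t=2:+1/230400 t=3:−1/622080 t=4:+1/17418240 = 1/806400
⇒ 3j(4 7 7; 0 0 0)² = 2268/230945, sgn -1
Racah Σ t=2..4: t=2:+1/87091200 t=3:−1/8709120 t=4:+1/11612160 = -1/58060800
⇒ 3j(4 7 7; -1 5 -4)² = 99/117572, sgn +1
4πI² = N·(3j₀)²·(3jₘ)² = 295245/17631601
I = -1·√(0.0167452/4π) = -0.03650400

Gaunt coefficient, -0.036504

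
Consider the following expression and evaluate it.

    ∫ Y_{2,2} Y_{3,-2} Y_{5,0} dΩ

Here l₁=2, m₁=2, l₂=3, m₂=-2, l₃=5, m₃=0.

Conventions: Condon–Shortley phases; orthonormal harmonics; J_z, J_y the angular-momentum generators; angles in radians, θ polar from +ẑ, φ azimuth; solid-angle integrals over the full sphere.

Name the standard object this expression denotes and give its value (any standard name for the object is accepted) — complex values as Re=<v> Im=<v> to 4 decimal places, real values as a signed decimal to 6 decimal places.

Gaunt coefficient, +0.053579

This is a Gaunt coefficient — the integral of a triple product of spherical harmonics over the sphere.
Rules hold: Σm=0, L=10 even, 1≤5≤5.
N = 5·7·11 = 385
Δ = 0!·4!·6!/11! = 1/2310
Racah Σ t=0..0: t=0:+1/144 = 1/144
⇒ 3j(2 3 5; 0 0 0)² = 10/231, sgn -1
Racah Σ t=0..0: t=0:+1/2880 = 1/2880
⇒ 3j(2 3 5; 2 -2 0)² = 1/462, sgn -1
4πI² = N·(3j₀)²·(3jₘ)² = 25/693
I = +1·√(0.036075/4π) = 0.05357948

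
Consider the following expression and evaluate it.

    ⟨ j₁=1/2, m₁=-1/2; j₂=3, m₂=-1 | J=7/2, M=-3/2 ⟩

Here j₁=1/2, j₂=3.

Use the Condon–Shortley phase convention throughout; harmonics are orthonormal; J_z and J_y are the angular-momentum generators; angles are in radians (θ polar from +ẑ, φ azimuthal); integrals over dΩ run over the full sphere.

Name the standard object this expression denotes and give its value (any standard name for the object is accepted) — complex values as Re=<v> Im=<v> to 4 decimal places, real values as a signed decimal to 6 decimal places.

Clebsch–Gordan coefficient, +√(5/7) ≈ +0.845154

This is a Clebsch–Gordan (vector-coupling) coefficient.
j₁+j₂−J=0  J+j₁−j₂=1  J−j₁+j₂=6  j₁+j₂+J+1=8
(j₁±m₁, j₂±m₂, J±M) = (0,1,2,4,2,5)
P² = 11520/7
sum k=0..0:
  [0] +1/48 = 1/48
S = 1/48
C² = P²·S² = 5/7 ; C = +0.845154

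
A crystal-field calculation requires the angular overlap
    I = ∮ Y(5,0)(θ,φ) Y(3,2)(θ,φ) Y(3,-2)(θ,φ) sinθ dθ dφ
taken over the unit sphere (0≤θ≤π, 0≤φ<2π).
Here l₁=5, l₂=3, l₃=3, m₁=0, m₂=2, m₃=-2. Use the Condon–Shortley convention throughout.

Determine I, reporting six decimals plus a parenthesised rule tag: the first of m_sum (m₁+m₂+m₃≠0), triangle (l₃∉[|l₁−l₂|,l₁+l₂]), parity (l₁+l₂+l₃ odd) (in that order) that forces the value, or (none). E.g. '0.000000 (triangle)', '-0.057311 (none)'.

0.000000 (parity)

Σlᵢ=11 odd — θ-integrand is odd under cosθ→−cosθ; I=0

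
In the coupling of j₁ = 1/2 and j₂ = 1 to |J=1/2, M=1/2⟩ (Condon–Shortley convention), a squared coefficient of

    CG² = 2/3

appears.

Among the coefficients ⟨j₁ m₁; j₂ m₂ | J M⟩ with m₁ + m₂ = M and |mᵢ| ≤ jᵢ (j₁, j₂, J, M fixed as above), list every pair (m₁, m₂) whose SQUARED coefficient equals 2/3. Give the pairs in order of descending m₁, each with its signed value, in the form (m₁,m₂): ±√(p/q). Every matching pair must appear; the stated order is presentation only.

(-1/2,1): −√(2/3)

Admissible pairs with m₁+m₂ = M = 1/2: (-1/2,1), (1/2,0)
  (m₁,m₂)=(1/2,0): CG² = 1/3, CG = +√(1/3)
  (m₁,m₂)=(-1/2,1): CG² = 2/3, CG = −√(2/3)   ← matches the target
Pairs with CG² = 2/3: (-1/2,1): −√(2/3)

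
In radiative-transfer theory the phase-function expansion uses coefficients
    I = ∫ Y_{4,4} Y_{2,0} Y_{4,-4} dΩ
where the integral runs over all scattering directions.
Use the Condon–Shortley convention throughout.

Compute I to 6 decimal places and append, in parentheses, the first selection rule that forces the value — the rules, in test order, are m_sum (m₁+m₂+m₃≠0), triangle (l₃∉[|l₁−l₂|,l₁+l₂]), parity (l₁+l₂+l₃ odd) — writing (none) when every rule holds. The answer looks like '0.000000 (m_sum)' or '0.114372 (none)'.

m-sum 0 ✓  L=10 even ✓  2≤4≤6 ✓
Π(2lᵢ+1) = 9×5×9 = 405
triangle coeff Δ(4,2,4) = 1/13860
Σ_t [0,2]: t=0:+1/192 t=1:−1/36 t=2:+1/192 = -5/288
(3j)²=20/693 [(4 2 4; 0 0 0)], sign=-1
Σ_t [0,0]: t=0:+1/2880 = 1/2880
(3j)²=28/495 [(4 2 4; 4 0 -4)], sign=+1
⇒ 4πI² = 80/121
I = (-1)√(80/121/(4π)) = -0.22937568
No selection rule forces the value: the integral is nonzero (none).

-0.229376 (none)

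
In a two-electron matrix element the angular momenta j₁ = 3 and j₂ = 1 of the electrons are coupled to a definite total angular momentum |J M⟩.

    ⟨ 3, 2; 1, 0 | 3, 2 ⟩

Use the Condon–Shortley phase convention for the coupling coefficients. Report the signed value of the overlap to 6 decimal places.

triangle: 1!*5!*1!/8! = 120/40320
(j±m)!: 5!*1!*1!*1!*5!*1! = 14400
prefactor² = (2J+1)*Δ*N² = 300
  k=0: +1/(0!*1!*1!*1!*4!*0!) = 1/24
  k=1: −1/(1!*0!*0!*0!*5!*1!) = -1/120
Σ = 1/30  ⇒  CG² = 300*(1/30)² = 1/3
CG = +√(1/3) = +0.577350

+√(1/3) = +0.577350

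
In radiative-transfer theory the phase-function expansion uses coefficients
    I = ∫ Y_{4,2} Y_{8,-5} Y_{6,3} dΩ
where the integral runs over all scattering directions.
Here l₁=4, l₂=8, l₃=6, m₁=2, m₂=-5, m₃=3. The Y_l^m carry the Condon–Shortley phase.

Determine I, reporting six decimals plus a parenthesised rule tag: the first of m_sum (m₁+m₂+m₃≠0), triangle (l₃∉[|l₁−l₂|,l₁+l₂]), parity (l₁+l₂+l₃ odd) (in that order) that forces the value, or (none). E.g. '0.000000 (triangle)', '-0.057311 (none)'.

Checks pass: Σm=0; 18 even; l₃=6∈[4,12].
(2·4+1)(2·8+1)(2·6+1) = 1989
Δ: 6! 2! 10! / 19! → 1/23279256
sum: t=2:+1/1658880 t=3:−1/518400 t=4:+1/1658880 = -1/1382400
3j²(4 8 6; 0 0 0) = Δ·Π!·Σ² = 504/46189  (sign -1)
sum: t=0:+1/43545600 t=1:−1/9676800 t=2:+1/34836480 = -1/19353600
3j²(4 8 6; 2 -5 3) = Δ·Π!·Σ² = 243/18088  (sign +1)
combine: 4πI² = 1989·504/46189·243/18088 = 19683/67507
take √, sign -1: I = -0.15232329
No selection rule forces the value: the integral is nonzero (none).

-0.152323 (none)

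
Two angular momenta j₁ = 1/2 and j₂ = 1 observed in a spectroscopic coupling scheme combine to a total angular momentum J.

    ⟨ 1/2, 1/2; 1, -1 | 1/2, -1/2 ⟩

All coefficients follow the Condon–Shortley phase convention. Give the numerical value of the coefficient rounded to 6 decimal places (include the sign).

+0.816497

j₁+j₂−J=1  J+j₁−j₂=0  J−j₁+j₂=1  j₁+j₂+J+1=3
(j₁±m₁, j₂±m₂, J±M) = (1,0,0,2,0,1)
P² = 2/3
sum k=0..0:
  [0] +1/1 = 1
S = 1
C² = P²·S² = 2/3 ; C = +0.816497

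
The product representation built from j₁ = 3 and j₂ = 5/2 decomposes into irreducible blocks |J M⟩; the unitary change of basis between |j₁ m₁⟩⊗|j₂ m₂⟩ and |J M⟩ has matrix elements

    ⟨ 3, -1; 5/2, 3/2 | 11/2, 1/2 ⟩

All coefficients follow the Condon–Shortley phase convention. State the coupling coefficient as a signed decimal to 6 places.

+0.402911

triangle: 0!*6!*5!/12! = 86400/479001600
(j±m)!: 2!*4!*4!*1!*6!*5! = 99532800
prefactor² = (2J+1)*Δ*N² = 16588800/77
  k=0: +1/(0!*0!*4!*4!*2!*1!) = 1/1152
Σ = 1/1152  ⇒  CG² = 16588800/77*(1/1152)² = 25/154
CG = +√(25/154) = +0.402911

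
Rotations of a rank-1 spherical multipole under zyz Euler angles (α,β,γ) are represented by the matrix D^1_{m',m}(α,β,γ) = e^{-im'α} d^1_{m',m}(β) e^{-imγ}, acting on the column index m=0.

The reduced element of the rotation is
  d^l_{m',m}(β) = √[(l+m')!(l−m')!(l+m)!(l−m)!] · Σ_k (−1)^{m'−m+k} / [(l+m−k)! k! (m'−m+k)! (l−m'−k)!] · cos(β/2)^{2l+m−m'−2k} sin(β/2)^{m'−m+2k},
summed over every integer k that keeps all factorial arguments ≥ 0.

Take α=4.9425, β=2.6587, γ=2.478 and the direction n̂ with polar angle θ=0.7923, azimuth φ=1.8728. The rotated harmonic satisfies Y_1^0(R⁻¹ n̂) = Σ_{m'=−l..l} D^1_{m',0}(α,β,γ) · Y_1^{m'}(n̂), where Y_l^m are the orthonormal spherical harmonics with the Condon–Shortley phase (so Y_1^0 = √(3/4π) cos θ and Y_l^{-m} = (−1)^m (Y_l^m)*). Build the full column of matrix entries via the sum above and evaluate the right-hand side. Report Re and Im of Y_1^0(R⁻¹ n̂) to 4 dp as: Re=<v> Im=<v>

Re=-0.4650 Im=0.0000

Need the full column D^1_{m',0} for m'=−1..1 at α=4.9425, β=2.6587, γ=2.4780.
cos(β/2)=0.239107, sin(β/2)=0.970993
d^1_{-1,0}: single k=1 term ⇒ +0.328340;  D = +0.074890-0.319685i
d^1_{0,0}: k∈[0..1] ⇒ +0.057172 -0.942828 = -0.885655;  D = -0.885655+0.000000i
d^1_{1,0}: single k=0 term ⇒ -0.328340;  D = -0.074890-0.319685i
Y_1^{m'}(θ=0.7923,φ=1.8728) and Σ D·Y over m':
  (+0.0749-0.3197i)·(-0.0732-0.2348i)  (-0.8857+0.0000i)·(+0.3431+0.0000i)  (-0.0749-0.3197i)·(+0.0732-0.2348i)
Y_1^0(R⁻¹ n̂) = -0.464984+0.000000i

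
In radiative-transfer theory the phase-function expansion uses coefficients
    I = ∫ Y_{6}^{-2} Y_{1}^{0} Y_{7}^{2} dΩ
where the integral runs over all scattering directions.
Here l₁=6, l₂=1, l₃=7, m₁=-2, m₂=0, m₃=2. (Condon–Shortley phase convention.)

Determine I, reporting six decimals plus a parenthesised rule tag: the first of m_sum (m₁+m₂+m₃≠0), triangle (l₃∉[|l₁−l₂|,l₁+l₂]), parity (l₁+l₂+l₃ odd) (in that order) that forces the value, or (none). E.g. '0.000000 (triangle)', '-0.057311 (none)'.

Rules hold: Σm=0, L=14 even, 5≤7≤7.
N = 13·3·15 = 585
Δ = 0!·12!·2!/15! = 1/1365
Racah Σ t=0..0: t=0:+1/518400 = 1/518400
⇒ 3j(6 1 7; 0 0 0)² = 7/195, sgn -1
Racah Σ t=0..0: t=0:+1/967680 = 1/967680
⇒ 3j(6 1 7; -2 0 2)² = 3/91, sgn -1
4πI² = N·(3j₀)²·(3jₘ)² = 9/13
I = +1·√(0.692308/4π) = 0.23471705
No selection rule forces the value: the integral is nonzero (none).

0.234717 (none)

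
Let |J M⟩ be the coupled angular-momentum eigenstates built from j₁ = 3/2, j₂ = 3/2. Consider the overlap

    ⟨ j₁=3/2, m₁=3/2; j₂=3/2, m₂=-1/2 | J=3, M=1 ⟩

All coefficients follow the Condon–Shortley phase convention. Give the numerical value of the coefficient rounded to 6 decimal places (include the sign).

√[7·0!3!3!/7! · 3!0!1!2!4!2!] = √(144/5)
  +(−1)^0/∏(0,0,0,1,3,2)! = 1/12  (running 1/12)
⟨..|..⟩ = √(144/5)·(1/12) = +0.447214

+√(1/5) ≈ +0.447214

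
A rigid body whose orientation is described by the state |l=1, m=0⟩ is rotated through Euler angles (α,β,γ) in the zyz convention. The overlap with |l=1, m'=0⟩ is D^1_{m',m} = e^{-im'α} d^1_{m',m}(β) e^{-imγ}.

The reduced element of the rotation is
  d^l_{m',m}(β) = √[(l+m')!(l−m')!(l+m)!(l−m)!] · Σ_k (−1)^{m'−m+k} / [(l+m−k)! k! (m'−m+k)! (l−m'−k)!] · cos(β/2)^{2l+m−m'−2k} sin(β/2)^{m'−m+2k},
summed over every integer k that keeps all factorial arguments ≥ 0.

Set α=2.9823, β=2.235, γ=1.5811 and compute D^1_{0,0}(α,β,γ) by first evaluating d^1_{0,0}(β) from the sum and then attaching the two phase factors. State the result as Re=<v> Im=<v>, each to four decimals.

Split into d^1_{0,0}(β=2.2350) × two z-phases.
Half-angle: c=0.437931, s=0.899008. N=√(1·1·1·1)=1.000000
The bounds max(0,m−m')=0 and min(l+m,l−m')=1 give 2 terms
  k=0: (−1)^0·1.0000/(1)·0.4379^2·0.8990^0 = +0.191784
  k=1: (−1)^1·1.0000/(1)·0.4379^0·0.8990^2 = -0.808216
d^1_{0,0}(2.2350) = +0.191784 -0.808216 = -0.616432
Phases: e^{-i·(0)·2.9823}=+1.000000+0.000000i, e^{-i·(0)·1.5811}=+1.000000+0.000000i ⇒ D=-0.616432+0.000000i

Re=-0.6164 Im=0.0000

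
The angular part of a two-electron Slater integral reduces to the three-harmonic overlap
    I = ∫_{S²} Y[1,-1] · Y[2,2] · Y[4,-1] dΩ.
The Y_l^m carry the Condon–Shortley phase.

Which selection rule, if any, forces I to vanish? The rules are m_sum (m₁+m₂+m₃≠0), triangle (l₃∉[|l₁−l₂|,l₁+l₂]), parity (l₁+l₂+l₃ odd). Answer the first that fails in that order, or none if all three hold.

triangle

m₁+m₂+m₃ = -1 + 2 − 1 = 0  ✓
triangle: need |l₁−l₂| ≤ l₃ ≤ l₁+l₂ = [1,3]; l₃=4 is outside  ✗
parity: l₁+l₂+l₃ = 7 is odd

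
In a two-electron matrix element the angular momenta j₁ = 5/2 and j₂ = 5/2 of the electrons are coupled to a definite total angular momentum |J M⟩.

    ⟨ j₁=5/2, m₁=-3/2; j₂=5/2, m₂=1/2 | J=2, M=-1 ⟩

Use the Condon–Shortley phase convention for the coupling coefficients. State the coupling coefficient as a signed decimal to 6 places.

√[5·3!2!2!/8! · 1!4!3!2!1!3!] = √(36/7)
  +(−1)^2/∏(2,1,2,1,0,1)! = 1/4  (running 1/4)
  +(−1)^3/∏(3,0,1,0,1,2)! = -1/12  (running 1/6)
⟨..|..⟩ = √(36/7)·(1/6) = +0.377964

+√(1/7) = +0.377964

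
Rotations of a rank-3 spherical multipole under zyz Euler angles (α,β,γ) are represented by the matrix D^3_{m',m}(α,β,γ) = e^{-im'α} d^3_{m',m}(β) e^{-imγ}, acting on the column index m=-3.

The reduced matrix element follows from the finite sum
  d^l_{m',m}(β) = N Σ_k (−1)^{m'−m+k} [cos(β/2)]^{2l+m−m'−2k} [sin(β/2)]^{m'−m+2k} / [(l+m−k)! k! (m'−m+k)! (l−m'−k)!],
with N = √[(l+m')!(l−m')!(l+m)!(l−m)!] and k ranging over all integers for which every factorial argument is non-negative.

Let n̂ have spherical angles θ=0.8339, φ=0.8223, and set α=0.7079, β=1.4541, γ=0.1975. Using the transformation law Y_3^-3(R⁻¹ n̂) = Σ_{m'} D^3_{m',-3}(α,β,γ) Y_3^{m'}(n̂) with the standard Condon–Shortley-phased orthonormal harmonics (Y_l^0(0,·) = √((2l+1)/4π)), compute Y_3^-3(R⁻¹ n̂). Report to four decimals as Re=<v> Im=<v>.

Need the full column D^3_{m',-3} for m'=−3..3 at α=0.7079, β=1.4541, γ=0.1975.
cos(β/2)=0.747138, sin(β/2)=0.664668
d^3_{-3,-3}: single k=0 term ⇒ +0.173943;  D = -0.158440+0.071782i
d^3_{-2,-3}: single k=0 term ⇒ -0.379041;  D = +0.160592-0.343340i
d^3_{-1,-3}: single k=0 term ⇒ +0.533163;  D = +0.142415+0.513791i
d^3_{0,-3}: single k=0 term ⇒ -0.547688;  D = -0.454333-0.305849i
d^3_{1,-3}: single k=0 term ⇒ +0.421957;  D = +0.419150-0.048586i
d^3_{2,-3}: single k=0 term ⇒ -0.237412;  D = -0.161394+0.174116i
d^3_{3,-3}: single k=0 term ⇒ +0.086224;  D = +0.003413-0.086157i
Y_3^{m'}(θ=0.8339,φ=0.8223) and Σ D·Y over m':
  (-0.1584+0.0718i)·(-0.1323-0.1058i)  (+0.1606-0.3433i)·(-0.0278-0.3756i)  (+0.1424+0.5138i)·(+0.2049-0.2206i)  (-0.4543-0.3058i)·(-0.1861+0.0000i)  (+0.4192-0.0486i)·(-0.2049-0.2206i)  (-0.1614+0.1741i)·(-0.0278+0.3756i)  (+0.0034-0.0862i)·(+0.1323-0.1058i)
Y_3^-3(R⁻¹ n̂) = -0.043973-0.072467i

Re=-0.0440 Im=-0.0725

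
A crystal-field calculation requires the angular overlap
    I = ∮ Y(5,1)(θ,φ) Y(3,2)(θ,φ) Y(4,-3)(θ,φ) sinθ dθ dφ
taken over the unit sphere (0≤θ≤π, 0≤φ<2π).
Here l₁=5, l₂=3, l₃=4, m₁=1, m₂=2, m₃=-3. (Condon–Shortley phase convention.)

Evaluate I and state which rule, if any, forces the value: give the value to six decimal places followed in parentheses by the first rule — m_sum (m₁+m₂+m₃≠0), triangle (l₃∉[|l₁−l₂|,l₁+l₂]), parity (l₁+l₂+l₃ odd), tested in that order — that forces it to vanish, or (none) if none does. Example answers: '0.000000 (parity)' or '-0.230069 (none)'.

0.160929 (none)

Checks pass: Σm=0; 12 even; l₃=4∈[2,8].
(2·5+1)(2·3+1)(2·4+1) = 693
Δ: 4! 6! 2! / 13! → 1/180180
sum: t=1:−1/576 t=2:+1/144 t=3:−1/576 = 1/288
3j²(5 3 4; 0 0 0) = Δ·Π!·Σ² = 20/1001  (sign +1)
sum: t=3:−1/1440 t=4:+1/17280 = -11/17280
3j²(5 3 4; 1 2 -3) = Δ·Π!·Σ² = 11/468  (sign +1)
combine: 4πI² = 693·20/1001·11/468 = 55/169
take √, sign +1: I = 0.16092854
No selection rule forces the value: the integral is nonzero (none).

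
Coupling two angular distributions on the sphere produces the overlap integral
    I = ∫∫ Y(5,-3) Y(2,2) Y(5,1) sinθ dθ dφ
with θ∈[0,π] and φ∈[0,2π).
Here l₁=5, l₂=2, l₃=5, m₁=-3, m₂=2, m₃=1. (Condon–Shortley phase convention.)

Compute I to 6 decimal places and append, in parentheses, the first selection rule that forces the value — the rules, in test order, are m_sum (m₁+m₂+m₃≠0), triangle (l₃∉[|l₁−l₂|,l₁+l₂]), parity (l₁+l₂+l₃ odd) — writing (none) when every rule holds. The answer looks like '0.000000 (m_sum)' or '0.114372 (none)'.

0.171169 (none)

m-sum 0 ✓  L=12 even ✓  3≤5≤7 ✓
Π(2lᵢ+1) = 11×5×11 = 605
triangle coeff Δ(5,2,5) = 1/38610
Σ_t [0,2]: t=0:+1/2880 t=1:−1/576 t=2:+1/2880 = -1/960
(3j)²=10/429 [(5 2 5; 0 0 0)], sign=+1
Σ_t [2,2]: t=2:+1/5760 = 1/5760
(3j)²=56/2145 [(5 2 5; -3 2 1)], sign=+1
⇒ 4πI² = 560/1521
I = (+1)√(560/1521/(4π)) = 0.17116875
No selection rule forces the value: the integral is nonzero (none).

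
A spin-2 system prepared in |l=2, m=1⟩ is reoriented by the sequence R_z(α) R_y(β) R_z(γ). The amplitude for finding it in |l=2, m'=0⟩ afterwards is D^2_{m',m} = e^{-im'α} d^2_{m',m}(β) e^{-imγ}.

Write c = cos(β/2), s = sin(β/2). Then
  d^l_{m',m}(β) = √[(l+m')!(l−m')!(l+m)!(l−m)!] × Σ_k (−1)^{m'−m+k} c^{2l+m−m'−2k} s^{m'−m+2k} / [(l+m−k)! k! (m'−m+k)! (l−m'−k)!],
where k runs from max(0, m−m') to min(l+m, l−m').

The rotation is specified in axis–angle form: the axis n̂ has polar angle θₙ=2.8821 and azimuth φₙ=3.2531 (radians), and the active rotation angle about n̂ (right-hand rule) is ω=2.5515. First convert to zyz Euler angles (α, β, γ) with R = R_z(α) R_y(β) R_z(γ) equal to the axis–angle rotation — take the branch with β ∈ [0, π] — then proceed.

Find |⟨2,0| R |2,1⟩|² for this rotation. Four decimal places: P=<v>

Axis–angle → zyz. n̂ = (sinθₙcosφₙ, sinθₙsinφₙ, cosθₙ) = (-0.254997, -0.028552, -0.966520), ω = 2.5515.
R = I cosω + sinω [n̂]ₓ + (1−cosω) n̂n̂ᵀ gives
  R = [-0.711839, +0.551139, +0.435352; -0.524478, -0.829397, +0.192416; +0.467128, -0.091364, +0.879457]
β = atan2(√(R₁₃²+R₂₃²), R₃₃) = 0.496076; α = atan2(R₂₃, R₁₃) mod 2π = 0.416163; γ = atan2(R₃₂, −R₃₁) mod 2π = 3.334741
Split into d^2_{0,1}(β=0.4961) × two z-phases.
Half-angle: c=0.969396, s=0.245503. N=√(2·2·6·1)=4.898979
k: max(0,(1)−(0))=1 … min(2+(1),2−(0))=2
  k=1: (−1)^0·4.8990/(2)·0.9694^3·0.2455^1 = +0.547817
  k=2: (−1)^1·4.8990/(2)·0.9694^1·0.2455^3 = -0.035135
d^2_{0,1}(0.4961) = +0.547817 -0.035135 = +0.512681
|D^2_{0,1}|² = |d^2_{0,1}(β)|² = (+0.512681)² = 0.262842 (the z-rotation phases have unit modulus)

P=0.2628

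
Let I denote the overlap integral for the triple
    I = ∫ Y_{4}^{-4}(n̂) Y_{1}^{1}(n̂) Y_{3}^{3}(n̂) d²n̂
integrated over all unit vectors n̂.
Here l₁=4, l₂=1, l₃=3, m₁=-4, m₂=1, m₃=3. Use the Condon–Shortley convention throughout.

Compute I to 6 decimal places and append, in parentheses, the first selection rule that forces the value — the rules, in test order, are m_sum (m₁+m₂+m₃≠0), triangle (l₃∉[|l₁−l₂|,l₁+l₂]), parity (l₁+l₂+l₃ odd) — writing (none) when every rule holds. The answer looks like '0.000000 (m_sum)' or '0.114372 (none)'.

0.325735 (none)

m-sum 0 ✓  L=8 even ✓  3≤3≤5 ✓
Π(2lᵢ+1) = 9×3×7 = 189
triangle coeff Δ(4,1,3) = 1/252
Σ_t [1,1]: t=1:−1/36 = -1/36
(3j)²=4/63 [(4 1 3; 0 0 0)], sign=+1
Σ_t [2,2]: t=2:+1/1440 = 1/1440
(3j)²=1/9 [(4 1 3; -4 1 3)], sign=+1
⇒ 4πI² = 4/3
I = (+1)√(4/3/(4π)) = 0.32573501
No selection rule forces the value: the integral is nonzero (none).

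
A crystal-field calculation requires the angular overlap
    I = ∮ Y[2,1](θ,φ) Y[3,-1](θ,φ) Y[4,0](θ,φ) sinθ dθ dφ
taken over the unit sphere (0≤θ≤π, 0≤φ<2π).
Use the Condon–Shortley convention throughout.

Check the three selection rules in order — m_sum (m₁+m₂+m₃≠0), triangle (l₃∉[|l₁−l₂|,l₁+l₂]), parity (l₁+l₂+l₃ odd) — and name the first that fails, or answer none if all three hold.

azimuthal sum: 1 − 1 + 0 = 0  ✓
1 ≤ 4 ≤ 5 (triangle on l)  ✓
L = 2 + 3 + 4 = 9 (odd)  ✗

parity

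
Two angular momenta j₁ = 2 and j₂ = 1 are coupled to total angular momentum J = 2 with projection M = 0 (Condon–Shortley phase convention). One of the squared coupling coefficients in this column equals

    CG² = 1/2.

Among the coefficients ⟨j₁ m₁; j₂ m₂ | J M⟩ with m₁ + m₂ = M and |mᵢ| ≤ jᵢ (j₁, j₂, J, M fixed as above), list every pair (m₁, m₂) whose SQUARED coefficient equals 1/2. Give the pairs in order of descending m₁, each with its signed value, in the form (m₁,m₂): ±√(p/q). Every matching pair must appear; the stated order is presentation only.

Admissible pairs with m₁+m₂ = M = 0: (-1,1), (0,0), (1,-1)
  (m₁,m₂)=(1,-1): CG² = 1/2, CG = +√(1/2)   ← matches the target
  (m₁,m₂)=(0,0): CG² = 0/1, CG = 0
  (m₁,m₂)=(-1,1): CG² = 1/2, CG = −√(1/2)   ← matches the target
Pairs with CG² = 1/2: (1,-1): +√(1/2); (-1,1): −√(1/2)

(1,-1): +√(1/2); (-1,1): −√(1/2)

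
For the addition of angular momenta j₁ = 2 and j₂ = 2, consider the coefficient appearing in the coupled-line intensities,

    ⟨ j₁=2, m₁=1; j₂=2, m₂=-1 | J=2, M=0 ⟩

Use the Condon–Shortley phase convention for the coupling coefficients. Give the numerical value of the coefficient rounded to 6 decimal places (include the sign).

j₁+j₂−J=2  J+j₁−j₂=2  J−j₁+j₂=2  j₁+j₂+J+1=7
(j₁±m₁, j₂±m₂, J±M) = (3,1,1,3,2,2)
P² = 8/7
sum k=0..1:
  [0] +1/2 = 1/2
  [1] −1/4 = -1/4
S = 1/4
C² = P²·S² = 1/14 ; C = +0.267261

+0.267261  (= +√(1/14))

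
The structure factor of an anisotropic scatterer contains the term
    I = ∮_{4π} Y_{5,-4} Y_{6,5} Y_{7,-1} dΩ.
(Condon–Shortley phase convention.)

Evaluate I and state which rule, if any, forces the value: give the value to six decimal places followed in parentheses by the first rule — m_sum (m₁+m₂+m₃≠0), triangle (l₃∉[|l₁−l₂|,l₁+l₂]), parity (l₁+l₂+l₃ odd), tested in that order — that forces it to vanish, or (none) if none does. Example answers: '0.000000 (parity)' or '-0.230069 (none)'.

-0.122102 (none)

Rules hold: Σm=0, L=18 even, 1≤7≤11.
N = 11·13·15 = 2145
Δ = 4!·6!·8!/19! = 1/174594420
Racah Σ t=0..4: t=0:+1/4147200 t=1:−1/207360 t=2:+1/82944 t=3:−1/207360 t=4:+1/4147200 = 1/345600
⇒ 3j(5 6 7; 0 0 0)² = 420/46189, sgn -1
Racah Σ t=3..4: t=3:−1/174182400 t=4:+1/14515200 = 11/174182400
⇒ 3j(5 6 7; -4 5 -1)² = 121/12597, sgn +1
4πI² = N·(3j₀)²·(3jₘ)² = 254100/1356277
I = -1·√(0.187351/4π) = -0.12210212
No selection rule forces the value: the integral is nonzero (none).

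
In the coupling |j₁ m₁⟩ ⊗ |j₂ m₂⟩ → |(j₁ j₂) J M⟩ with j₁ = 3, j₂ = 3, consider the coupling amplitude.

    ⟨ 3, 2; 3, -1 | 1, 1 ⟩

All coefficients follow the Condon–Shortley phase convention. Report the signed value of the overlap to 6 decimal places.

-0.422577

√[3·5!1!1!/8! · 5!1!2!4!2!0!] = √(720/7)
  +(−1)^1/∏(1,4,0,1,1,0)! = -1/24  (running -1/24)
⟨..|..⟩ = √(720/7)·(-1/24) = -0.422577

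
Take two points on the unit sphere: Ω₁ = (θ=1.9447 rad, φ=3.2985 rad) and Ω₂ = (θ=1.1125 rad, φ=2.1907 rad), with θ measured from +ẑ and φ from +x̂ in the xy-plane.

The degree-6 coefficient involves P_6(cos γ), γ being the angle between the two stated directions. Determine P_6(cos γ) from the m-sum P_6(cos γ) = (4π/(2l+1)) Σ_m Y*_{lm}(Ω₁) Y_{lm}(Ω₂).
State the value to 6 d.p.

Summing Y*_{l m}(θ₁,φ₁)·Y_{l m}(θ₂,φ₂) over m ∈ [−6, 6]; prefactor 4π/(2·6+1) = 0.966644:
  term(m=-6) = (0.073844, 0.028100)   from Y*(Ω₁)=(0.185055, 0.254154), Y(Ω₂)=(0.210514, -0.137270)
  term(m=-5) = (-0.135006, 0.124312)   from Y*(Ω₁)=(0.302413, 0.301892), Y(Ω₂)=(-0.018065, 0.429102)
  term(m=-4) = (-0.009250, -0.032024)   from Y*(Ω₁)=(0.101388, 0.073556), Y(Ω₂)=(-0.209904, -0.163574)
  term(m=-3) = (0.050927, 0.009362)   from Y*(Ω₁)=(-0.262151, -0.133402), Y(Ω₂)=(-0.168742, 0.050155)
  term(m=-2) = (-0.045539, 0.060554)   from Y*(Ω₁)=(-0.218535, -0.070923), Y(Ω₂)=(0.107169, -0.311872)
  term(m=-1) = (-0.006358, -0.012737)   from Y*(Ω₁)=(0.219305, 0.034696), Y(Ω₂)=(-0.037247, -0.052184)
  term(m=+0) = (0.083262, 0.000000)   from Y*(Ω₁)=(0.251103, -0.000000), Y(Ω₂)=(0.331585, 0.000000)
  term(m=+1) = (-0.006358, 0.012737)   from Y*(Ω₁)=(-0.219305, 0.034696), Y(Ω₂)=(0.037247, -0.052184)
  term(m=+2) = (-0.045539, -0.060554)   from Y*(Ω₁)=(-0.218535, 0.070923), Y(Ω₂)=(0.107169, 0.311872)
  term(m=+3) = (0.050927, -0.009362)   from Y*(Ω₁)=(0.262151, -0.133402), Y(Ω₂)=(0.168742, 0.050155)
  term(m=+4) = (-0.009250, 0.032024)   from Y*(Ω₁)=(0.101388, -0.073556), Y(Ω₂)=(-0.209904, 0.163574)
  term(m=+5) = (-0.135006, -0.124312)   from Y*(Ω₁)=(-0.302413, 0.301892), Y(Ω₂)=(0.018065, 0.429102)
  term(m=+6) = (0.073844, -0.028100)   from Y*(Ω₁)=(0.185055, -0.254154), Y(Ω₂)=(0.210514, 0.137270)
Total Σ_m = (-0.059501, 0.000000). Multiply by 0.966644: (-0.057516, 0.000000). P_6(cos γ) = -0.057516

-0.057516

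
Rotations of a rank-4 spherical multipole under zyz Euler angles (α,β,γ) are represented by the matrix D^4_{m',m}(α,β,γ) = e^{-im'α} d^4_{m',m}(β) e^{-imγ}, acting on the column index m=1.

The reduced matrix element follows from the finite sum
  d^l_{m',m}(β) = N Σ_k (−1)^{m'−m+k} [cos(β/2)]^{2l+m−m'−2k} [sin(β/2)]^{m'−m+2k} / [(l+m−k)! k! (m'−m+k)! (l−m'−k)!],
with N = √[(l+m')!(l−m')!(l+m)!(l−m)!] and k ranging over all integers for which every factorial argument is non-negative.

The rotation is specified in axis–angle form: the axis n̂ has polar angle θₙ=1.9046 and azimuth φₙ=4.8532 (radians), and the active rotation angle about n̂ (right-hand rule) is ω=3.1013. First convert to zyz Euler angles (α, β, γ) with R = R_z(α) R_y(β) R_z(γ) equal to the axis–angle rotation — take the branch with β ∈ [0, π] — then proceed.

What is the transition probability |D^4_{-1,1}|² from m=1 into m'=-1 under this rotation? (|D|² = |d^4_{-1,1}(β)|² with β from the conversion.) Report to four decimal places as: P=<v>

Axis–angle → zyz. n̂ = (sinθₙcosφₙ, sinθₙsinφₙ, cosθₙ) = (+0.132599, -0.935452, -0.327639), ω = 3.1013.
R = I cosω + sinω [n̂]ₓ + (1−cosω) n̂n̂ᵀ gives
  R = [-0.964037, -0.234782, -0.124536; -0.261178, +0.750241, +0.607391; -0.049173, +0.618074, -0.784581]
β = atan2(√(R₁₃²+R₂₃²), R₃₃) = 2.472816; α = atan2(R₂₃, R₁₃) mod 2π = 1.773028; γ = atan2(R₃₂, −R₃₁) mod 2π = 1.491406
D^4_{-1,1}(1.7730,2.4728,1.4914) = e^{-i·-1·1.7730}·d^4_{-1,1}(2.4728)·e^{-i·1·1.4914}. Compute d first:
Half-angle: c=0.328191, s=0.944611. N=√(6·120·120·6)=720.000000
Admissible k: 2..5 (factorial args all ≥0)
  k=2: (−1)^0·720.0000/(72)·0.3282^6·0.9446^2 = +0.011150
  k=3: (−1)^1·720.0000/(24)·0.3282^4·0.9446^4 = -0.277104
  k=4: (−1)^2·720.0000/(48)·0.3282^2·0.9446^6 = +1.147795
  k=5: (−1)^3·720.0000/(720)·0.3282^0·0.9446^8 = -0.633906
d^4_{-1,1}(2.4728) = +0.011150 -0.277104 +1.147795 -0.633906 = +0.247935
|D^4_{-1,1}|² = |d^4_{-1,1}(β)|² = (+0.247935)² = 0.061472 (the z-rotation phases have unit modulus)

P=0.0615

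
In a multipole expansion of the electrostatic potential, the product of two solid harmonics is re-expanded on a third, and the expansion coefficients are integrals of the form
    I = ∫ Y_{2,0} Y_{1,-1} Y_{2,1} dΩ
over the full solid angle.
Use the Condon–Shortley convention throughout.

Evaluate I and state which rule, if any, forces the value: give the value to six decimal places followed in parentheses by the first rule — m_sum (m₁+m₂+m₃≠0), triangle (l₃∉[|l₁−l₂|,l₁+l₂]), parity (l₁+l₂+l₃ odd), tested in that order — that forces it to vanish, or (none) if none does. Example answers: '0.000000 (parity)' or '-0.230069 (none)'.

0.000000 (parity)

l₁+l₂+l₃=5 is odd: 3j(l;000)=0 ⇒ I=0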